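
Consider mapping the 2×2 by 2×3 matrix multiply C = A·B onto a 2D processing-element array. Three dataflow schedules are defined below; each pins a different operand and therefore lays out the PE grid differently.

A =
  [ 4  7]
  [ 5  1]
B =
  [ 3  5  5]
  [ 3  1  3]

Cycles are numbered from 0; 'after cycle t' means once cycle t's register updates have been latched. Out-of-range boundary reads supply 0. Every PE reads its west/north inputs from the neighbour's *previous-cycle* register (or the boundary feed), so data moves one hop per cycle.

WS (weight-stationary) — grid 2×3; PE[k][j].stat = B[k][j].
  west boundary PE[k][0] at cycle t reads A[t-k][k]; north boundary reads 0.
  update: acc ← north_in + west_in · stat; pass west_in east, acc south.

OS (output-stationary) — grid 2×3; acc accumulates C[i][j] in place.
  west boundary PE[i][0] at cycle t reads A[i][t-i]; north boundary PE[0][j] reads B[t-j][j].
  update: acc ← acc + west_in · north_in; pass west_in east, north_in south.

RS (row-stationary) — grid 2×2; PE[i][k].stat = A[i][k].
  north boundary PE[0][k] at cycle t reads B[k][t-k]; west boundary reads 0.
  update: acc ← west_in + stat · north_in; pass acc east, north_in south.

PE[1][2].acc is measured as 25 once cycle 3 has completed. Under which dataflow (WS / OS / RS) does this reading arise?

dataflow = OS

— WS: 2×3; PE[1][2] trace:
  step 0 · PE1,2: acc=0; fwd→0 fwd↓0
  step 1 · PE1,2: acc=0; fwd→0 fwd↓0
  step 2 · PE1,2: acc=0; fwd→0 fwd↓0
  step 3 · PE1,2: acc=41; fwd→7 fwd↓41
— OS: 2×3; PE[1][2] trace:
  step 0 · PE1,2: acc=0; fwd→0 fwd↓0
  step 1 · PE1,2: acc=0; fwd→0 fwd↓0
  step 2 · PE1,2: acc=0; fwd→0 fwd↓0
  step 3 · PE1,2: acc=25; fwd→5 fwd↓5
RS: PE[1][2] is outside its 2×2 grid.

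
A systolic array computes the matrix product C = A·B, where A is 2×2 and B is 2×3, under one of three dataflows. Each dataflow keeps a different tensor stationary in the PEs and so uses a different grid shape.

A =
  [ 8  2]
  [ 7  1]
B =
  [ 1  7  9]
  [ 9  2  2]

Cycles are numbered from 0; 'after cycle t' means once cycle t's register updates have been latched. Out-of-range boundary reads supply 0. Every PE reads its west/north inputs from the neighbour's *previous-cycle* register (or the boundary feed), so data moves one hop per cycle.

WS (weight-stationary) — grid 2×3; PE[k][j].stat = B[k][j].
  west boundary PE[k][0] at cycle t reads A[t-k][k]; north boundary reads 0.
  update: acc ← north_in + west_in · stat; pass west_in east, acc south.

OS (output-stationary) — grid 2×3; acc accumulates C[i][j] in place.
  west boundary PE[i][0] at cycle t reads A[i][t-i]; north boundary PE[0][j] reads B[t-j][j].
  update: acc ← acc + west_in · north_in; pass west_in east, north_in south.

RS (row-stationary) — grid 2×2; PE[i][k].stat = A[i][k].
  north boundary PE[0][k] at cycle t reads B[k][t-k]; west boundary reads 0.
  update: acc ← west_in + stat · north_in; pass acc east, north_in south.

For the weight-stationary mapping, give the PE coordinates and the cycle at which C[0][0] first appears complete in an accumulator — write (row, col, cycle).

WS: C[0][0] accumulates in PE[1][0]:
  step 0 · PE1,0: acc=0; fwd→0 fwd↓0
  step 1 · PE1,0: acc=26; fwd→2 fwd↓26

(row, col, cycle) = (1, 0, 1)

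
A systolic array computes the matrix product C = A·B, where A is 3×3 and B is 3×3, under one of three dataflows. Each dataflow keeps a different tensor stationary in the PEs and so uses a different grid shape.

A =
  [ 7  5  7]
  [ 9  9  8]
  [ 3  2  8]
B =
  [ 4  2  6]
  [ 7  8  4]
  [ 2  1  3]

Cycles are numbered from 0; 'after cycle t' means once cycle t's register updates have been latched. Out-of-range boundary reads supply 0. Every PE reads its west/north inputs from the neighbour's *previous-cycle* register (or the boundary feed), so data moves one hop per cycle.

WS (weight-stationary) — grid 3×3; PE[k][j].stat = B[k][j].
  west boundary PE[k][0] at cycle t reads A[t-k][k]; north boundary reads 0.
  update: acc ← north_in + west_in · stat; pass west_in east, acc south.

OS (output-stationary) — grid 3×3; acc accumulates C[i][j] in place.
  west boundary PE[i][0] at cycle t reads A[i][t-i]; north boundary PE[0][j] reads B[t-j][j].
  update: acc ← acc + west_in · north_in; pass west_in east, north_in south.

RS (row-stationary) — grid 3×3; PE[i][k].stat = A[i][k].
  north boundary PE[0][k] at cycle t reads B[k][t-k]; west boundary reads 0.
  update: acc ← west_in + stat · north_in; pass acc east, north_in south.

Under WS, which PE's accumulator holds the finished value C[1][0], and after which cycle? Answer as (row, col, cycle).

WS — PE[2][0] is where C[1][0] collects:
  [0] (2,0) acc=0 (h:0 v:0)
  [1] (2,0) acc=0 (h:0 v:0)
  [2] (2,0) acc=77 (h:7 v:77)
  [3] (2,0) acc=115 (h:8 v:115)

(row, col, cycle) = (2, 0, 3)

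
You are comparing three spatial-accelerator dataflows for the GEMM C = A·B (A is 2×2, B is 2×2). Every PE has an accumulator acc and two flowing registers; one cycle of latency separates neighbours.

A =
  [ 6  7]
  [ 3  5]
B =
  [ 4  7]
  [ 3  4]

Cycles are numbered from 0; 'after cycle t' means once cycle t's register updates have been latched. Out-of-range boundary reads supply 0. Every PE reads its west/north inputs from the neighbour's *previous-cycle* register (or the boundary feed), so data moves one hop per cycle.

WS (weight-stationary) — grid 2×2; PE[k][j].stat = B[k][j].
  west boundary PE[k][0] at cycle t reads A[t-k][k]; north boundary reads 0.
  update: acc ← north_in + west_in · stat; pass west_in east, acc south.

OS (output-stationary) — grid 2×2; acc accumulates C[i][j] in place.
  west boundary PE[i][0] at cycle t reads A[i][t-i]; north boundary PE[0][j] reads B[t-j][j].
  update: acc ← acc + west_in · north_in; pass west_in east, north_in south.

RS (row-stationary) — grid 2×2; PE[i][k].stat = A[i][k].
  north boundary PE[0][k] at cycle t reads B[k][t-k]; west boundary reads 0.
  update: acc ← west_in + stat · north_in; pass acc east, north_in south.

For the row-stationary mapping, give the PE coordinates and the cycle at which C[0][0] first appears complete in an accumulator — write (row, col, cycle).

RS — PE[0][1] is where C[0][0] collects:
  cycle 0: PE[0][1] → acc 0, east 0, south 0
  cycle 1: PE[0][1] → acc 45, east 45, south 3

(row, col, cycle) = (0, 1, 1)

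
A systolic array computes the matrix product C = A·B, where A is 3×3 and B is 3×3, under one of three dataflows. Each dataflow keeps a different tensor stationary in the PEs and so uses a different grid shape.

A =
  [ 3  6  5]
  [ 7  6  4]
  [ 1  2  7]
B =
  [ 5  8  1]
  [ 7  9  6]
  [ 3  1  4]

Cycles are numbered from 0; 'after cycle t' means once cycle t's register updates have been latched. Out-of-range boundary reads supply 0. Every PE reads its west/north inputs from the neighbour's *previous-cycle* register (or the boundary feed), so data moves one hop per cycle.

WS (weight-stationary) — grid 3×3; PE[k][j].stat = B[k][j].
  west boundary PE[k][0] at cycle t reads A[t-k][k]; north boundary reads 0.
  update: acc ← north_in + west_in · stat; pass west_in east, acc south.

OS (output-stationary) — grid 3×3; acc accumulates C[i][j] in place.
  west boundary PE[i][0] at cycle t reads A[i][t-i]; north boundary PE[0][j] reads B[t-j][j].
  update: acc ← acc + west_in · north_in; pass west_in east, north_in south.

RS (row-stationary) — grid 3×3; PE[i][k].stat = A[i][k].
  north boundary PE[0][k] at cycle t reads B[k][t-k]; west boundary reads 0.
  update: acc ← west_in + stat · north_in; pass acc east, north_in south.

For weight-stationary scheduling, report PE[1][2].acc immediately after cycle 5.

PE[1][2].acc = 13

WS 3×3: PE[1][2] cycle-by-cycle (with neighbour feeds):
  step 0 · PE0,2: acc=0; fwd→0 fwd↓0
  step 0 · PE1,1: acc=0; fwd→0 fwd↓0
  step 0 · PE1,2: acc=0; fwd→0 fwd↓0
  step 1 · PE0,2: acc=0; fwd→0 fwd↓0
  step 1 · PE1,1: acc=0; fwd→0 fwd↓0
  step 1 · PE1,2: acc=0; fwd→0 fwd↓0
  step 2 · PE0,2: acc=3; fwd→3 fwd↓3
  step 2 · PE1,1: acc=78; fwd→6 fwd↓78
  step 2 · PE1,2: acc=0; fwd→0 fwd↓0
  step 3 · PE0,2: acc=7; fwd→7 fwd↓7
  step 3 · PE1,1: acc=110; fwd→6 fwd↓110
  step 3 · PE1,2: acc=39; fwd→6 fwd↓39
  step 4 · PE0,2: acc=1; fwd→1 fwd↓1
  step 4 · PE1,1: acc=26; fwd→2 fwd↓26
  step 4 · PE1,2: acc=43; fwd→6 fwd↓43
  step 5 · PE0,2: acc=0; fwd→0 fwd↓0
  step 5 · PE1,1: acc=0; fwd→0 fwd↓0
  step 5 · PE1,2: acc=13; fwd→2 fwd↓13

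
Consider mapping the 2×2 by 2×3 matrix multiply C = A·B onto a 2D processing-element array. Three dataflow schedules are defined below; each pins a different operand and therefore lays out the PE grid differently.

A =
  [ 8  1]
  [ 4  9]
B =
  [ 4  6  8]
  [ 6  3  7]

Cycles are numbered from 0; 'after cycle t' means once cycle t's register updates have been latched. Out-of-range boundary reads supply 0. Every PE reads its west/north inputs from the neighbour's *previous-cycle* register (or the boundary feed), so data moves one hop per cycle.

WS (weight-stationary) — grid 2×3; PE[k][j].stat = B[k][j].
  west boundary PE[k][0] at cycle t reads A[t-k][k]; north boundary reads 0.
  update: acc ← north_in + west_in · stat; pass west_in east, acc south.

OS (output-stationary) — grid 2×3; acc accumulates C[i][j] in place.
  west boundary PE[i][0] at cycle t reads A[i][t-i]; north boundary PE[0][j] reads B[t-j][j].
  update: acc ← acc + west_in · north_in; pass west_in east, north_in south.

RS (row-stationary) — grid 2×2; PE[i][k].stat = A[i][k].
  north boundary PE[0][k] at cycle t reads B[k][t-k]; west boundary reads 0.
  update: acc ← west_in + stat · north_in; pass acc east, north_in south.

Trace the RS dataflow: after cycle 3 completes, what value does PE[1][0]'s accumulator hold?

PE[1][0].acc = 32

Tracing RS — 2×2 array, target PE[1][0]:
  step 0 · PE0,0: acc=32; fwd→32 fwd↓4
  step 0 · PE1,0: acc=0; fwd→0 fwd↓0
  step 1 · PE0,0: acc=48; fwd→48 fwd↓6
  step 1 · PE1,0: acc=16; fwd→16 fwd↓4
  step 2 · PE0,0: acc=64; fwd→64 fwd↓8
  step 2 · PE1,0: acc=24; fwd→24 fwd↓6
  step 3 · PE0,0: acc=0; fwd→0 fwd↓0
  step 3 · PE1,0: acc=32; fwd→32 fwd↓8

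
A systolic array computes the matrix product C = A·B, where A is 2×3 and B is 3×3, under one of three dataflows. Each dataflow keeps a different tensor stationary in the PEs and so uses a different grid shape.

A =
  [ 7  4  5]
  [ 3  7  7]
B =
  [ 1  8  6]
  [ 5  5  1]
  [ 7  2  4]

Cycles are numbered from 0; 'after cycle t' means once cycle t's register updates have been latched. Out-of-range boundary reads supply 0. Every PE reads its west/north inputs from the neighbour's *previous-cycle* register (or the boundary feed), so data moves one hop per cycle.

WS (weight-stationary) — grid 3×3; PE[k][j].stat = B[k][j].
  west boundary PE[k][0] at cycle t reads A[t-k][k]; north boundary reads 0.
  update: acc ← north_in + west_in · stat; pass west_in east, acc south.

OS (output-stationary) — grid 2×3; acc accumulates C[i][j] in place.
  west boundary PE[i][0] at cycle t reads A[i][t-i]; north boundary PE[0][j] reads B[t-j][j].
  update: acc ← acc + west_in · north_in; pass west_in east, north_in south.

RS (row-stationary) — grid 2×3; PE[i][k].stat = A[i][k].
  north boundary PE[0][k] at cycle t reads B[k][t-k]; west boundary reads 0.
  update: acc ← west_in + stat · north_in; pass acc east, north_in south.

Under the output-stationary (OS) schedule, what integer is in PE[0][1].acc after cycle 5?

PE[0][1].acc = 86

OS 2×3: PE[0][1] cycle-by-cycle (with neighbour feeds):
  0: (0,0).acc=7  regs=<7,1>
  0: (0,1).acc=0  regs=<0,0>
  1: (0,0).acc=27  regs=<4,5>
  1: (0,1).acc=56  regs=<7,8>
  2: (0,0).acc=62  regs=<5,7>
  2: (0,1).acc=76  regs=<4,5>
  3: (0,0).acc=62  regs=<0,0>
  3: (0,1).acc=86  regs=<5,2>
  4: (0,0).acc=62  regs=<0,0>
  4: (0,1).acc=86  regs=<0,0>
  5: (0,0).acc=62  regs=<0,0>
  5: (0,1).acc=86  regs=<0,0>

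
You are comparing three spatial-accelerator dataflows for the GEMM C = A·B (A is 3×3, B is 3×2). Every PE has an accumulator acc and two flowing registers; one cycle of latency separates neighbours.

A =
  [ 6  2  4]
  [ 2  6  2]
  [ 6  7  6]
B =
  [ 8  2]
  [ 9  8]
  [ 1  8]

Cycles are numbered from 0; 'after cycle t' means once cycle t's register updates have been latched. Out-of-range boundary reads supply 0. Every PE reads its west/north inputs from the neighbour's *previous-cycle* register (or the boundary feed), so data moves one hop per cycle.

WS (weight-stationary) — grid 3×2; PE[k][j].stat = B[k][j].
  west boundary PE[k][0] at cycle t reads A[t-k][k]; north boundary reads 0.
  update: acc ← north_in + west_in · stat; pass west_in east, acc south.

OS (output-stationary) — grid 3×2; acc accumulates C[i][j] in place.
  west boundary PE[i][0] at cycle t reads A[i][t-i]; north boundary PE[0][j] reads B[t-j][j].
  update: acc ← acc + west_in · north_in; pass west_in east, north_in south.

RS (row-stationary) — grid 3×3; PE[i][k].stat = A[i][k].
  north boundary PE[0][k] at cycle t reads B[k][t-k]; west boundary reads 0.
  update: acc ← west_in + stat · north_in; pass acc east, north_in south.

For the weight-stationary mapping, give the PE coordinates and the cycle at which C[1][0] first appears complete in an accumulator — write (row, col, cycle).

(row, col, cycle) = (2, 0, 3)

WS — PE[2][0] is where C[1][0] collects:
  c0 r2c0: 0 / 0 / 0
  c1 r2c0: 0 / 0 / 0
  c2 r2c0: 70 / 4 / 70
  c3 r2c0: 72 / 2 / 72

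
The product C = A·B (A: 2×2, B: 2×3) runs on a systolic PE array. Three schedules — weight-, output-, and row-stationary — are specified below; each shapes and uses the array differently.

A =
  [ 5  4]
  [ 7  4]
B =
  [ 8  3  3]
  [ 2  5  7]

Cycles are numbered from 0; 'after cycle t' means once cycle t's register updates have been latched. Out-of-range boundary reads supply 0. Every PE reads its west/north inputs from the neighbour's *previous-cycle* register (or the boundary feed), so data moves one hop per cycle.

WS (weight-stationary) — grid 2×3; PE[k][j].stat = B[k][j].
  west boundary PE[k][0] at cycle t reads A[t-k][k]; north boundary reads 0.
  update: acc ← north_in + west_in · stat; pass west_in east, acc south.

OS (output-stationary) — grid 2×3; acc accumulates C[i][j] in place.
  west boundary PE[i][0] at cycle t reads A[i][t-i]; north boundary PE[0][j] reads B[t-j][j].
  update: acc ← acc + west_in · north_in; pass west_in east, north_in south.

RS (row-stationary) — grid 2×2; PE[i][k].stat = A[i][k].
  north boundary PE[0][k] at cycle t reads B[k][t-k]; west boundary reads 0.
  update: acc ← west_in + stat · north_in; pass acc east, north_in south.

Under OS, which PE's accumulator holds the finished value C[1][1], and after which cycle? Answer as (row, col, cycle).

OS: C[1][1] accumulates in PE[1][1]:
  after 0 — PE[1][1] acc=0, pass-E 0, pass-S 0
  after 1 — PE[1][1] acc=0, pass-E 0, pass-S 0
  after 2 — PE[1][1] acc=21, pass-E 7, pass-S 3
  after 3 — PE[1][1] acc=41, pass-E 4, pass-S 5

(row, col, cycle) = (1, 1, 3)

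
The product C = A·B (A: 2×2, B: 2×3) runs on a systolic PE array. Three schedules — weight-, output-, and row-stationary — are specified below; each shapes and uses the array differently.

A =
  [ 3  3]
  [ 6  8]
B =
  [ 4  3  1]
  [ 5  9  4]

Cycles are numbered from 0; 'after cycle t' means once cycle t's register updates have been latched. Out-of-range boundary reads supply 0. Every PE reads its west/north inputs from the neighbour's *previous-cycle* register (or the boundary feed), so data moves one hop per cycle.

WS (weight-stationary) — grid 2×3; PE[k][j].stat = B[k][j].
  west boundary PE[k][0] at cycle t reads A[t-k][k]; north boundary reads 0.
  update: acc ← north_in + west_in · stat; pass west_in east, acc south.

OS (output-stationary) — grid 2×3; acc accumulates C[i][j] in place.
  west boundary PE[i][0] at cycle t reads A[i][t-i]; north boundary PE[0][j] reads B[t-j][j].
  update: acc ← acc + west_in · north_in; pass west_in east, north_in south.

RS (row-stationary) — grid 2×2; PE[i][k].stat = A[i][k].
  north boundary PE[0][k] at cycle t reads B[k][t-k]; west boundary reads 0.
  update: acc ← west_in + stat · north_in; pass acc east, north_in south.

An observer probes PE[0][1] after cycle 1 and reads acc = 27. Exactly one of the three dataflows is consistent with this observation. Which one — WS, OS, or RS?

WS (2×3 grid), PE[0][1]:
  c0 r0c1: 0 / 0 / 0
  c1 r0c1: 9 / 3 / 9
OS (2×3 grid), PE[0][1]:
  c0 r0c1: 0 / 0 / 0
  c1 r0c1: 9 / 3 / 3
RS (2×2 grid), PE[0][1]:
  c0 r0c1: 0 / 0 / 0
  c1 r0c1: 27 / 27 / 5

dataflow = RS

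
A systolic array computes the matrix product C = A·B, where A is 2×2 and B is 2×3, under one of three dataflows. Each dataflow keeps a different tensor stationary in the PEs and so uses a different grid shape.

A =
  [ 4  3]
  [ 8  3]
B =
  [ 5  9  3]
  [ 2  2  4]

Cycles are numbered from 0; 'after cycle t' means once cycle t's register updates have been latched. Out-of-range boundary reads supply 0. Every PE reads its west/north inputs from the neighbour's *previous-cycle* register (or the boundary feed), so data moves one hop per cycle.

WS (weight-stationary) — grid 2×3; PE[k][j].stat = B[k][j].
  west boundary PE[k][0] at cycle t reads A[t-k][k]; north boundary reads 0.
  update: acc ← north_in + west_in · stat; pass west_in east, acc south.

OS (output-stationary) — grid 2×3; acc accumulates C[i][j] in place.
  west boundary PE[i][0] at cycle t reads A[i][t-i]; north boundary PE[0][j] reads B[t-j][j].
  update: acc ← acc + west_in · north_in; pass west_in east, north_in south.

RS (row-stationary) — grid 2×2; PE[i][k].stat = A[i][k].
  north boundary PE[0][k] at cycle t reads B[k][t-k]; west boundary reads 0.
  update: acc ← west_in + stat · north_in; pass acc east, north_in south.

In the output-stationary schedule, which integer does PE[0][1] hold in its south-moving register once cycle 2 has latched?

register = 2

OS on a 2×3 grid — tracing PE[0][1] and its feeders:
  @0  [0,0]  acc 20  |  →4  ↓5
  @0  [0,1]  acc 0  |  →0  ↓0
  @1  [0,0]  acc 26  |  →3  ↓2
  @1  [0,1]  acc 36  |  →4  ↓9
  @2  [0,0]  acc 26  |  →0  ↓0
  @2  [0,1]  acc 42  |  →3  ↓2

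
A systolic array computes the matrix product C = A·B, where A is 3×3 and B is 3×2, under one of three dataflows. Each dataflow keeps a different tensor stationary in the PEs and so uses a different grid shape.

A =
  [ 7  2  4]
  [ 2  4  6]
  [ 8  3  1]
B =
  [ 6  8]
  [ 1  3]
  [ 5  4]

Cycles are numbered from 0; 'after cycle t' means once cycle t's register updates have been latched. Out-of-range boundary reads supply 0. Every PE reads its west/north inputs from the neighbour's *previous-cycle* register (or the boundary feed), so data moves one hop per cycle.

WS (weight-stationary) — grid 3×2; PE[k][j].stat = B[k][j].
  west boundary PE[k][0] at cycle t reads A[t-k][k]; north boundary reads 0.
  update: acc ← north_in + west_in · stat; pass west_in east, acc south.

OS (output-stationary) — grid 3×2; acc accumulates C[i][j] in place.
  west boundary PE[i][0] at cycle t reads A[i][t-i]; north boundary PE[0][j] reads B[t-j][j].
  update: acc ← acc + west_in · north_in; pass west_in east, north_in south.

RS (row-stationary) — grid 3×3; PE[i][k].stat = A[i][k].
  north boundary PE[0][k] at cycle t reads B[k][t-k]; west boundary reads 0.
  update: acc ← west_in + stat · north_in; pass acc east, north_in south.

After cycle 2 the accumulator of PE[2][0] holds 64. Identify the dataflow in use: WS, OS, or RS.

dataflow = WS

— WS: 3×2; PE[2][0] trace:
  after 0 — PE[2][0] acc=0, pass-E 0, pass-S 0
  after 1 — PE[2][0] acc=0, pass-E 0, pass-S 0
  after 2 — PE[2][0] acc=64, pass-E 4, pass-S 64
— OS: 3×2; PE[2][0] trace:
  after 0 — PE[2][0] acc=0, pass-E 0, pass-S 0
  after 1 — PE[2][0] acc=0, pass-E 0, pass-S 0
  after 2 — PE[2][0] acc=48, pass-E 8, pass-S 6
— RS: 3×3; PE[2][0] trace:
  after 0 — PE[2][0] acc=0, pass-E 0, pass-S 0
  after 1 — PE[2][0] acc=0, pass-E 0, pass-S 0
  after 2 — PE[2][0] acc=48, pass-E 48, pass-S 6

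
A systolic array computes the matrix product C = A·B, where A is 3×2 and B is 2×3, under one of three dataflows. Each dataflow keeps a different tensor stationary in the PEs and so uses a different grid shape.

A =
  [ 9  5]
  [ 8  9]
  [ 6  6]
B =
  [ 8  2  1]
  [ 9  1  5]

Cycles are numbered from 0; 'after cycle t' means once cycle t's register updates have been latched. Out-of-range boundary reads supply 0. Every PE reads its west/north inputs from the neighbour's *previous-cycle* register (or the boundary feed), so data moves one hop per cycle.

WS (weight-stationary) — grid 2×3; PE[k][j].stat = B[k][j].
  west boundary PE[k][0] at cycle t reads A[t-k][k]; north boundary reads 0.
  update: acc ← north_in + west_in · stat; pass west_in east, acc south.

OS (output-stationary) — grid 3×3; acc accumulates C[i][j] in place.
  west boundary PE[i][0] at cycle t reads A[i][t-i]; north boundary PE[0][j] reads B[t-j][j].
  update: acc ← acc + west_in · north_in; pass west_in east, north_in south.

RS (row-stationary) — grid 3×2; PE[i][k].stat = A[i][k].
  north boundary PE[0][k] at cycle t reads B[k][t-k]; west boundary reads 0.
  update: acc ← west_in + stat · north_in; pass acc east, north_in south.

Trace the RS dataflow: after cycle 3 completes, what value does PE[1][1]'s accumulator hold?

RS (3×2). Following PE[1][1] plus its west/north inputs:
  c0 r0c1: 0 / 0 / 0
  c0 r1c0: 0 / 0 / 0
  c0 r1c1: 0 / 0 / 0
  c1 r0c1: 117 / 117 / 9
  c1 r1c0: 64 / 64 / 8
  c1 r1c1: 0 / 0 / 0
  c2 r0c1: 23 / 23 / 1
  c2 r1c0: 16 / 16 / 2
  c2 r1c1: 145 / 145 / 9
  c3 r0c1: 34 / 34 / 5
  c3 r1c0: 8 / 8 / 1
  c3 r1c1: 25 / 25 / 1

PE[1][1].acc = 25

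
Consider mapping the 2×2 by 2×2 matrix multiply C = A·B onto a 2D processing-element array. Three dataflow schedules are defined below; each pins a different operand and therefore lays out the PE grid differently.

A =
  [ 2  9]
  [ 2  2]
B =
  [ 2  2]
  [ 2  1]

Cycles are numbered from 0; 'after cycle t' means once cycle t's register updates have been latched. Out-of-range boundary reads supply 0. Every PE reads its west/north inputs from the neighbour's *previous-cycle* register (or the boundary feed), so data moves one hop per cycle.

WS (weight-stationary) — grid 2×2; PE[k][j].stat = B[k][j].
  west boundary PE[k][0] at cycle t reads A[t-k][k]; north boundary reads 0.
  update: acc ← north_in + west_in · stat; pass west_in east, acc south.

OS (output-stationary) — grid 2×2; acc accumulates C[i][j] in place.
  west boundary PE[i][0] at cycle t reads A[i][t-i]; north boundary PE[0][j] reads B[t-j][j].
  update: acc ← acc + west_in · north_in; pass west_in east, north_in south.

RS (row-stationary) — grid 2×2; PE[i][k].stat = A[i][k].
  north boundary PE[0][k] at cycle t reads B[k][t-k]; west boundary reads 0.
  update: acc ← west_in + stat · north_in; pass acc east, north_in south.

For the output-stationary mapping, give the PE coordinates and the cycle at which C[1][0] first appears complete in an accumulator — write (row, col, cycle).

OS: C[1][0] accumulates in PE[1][0]:
  [0] (1,0) acc=0 (h:0 v:0)
  [1] (1,0) acc=4 (h:2 v:2)
  [2] (1,0) acc=8 (h:2 v:2)

(row, col, cycle) = (1, 0, 2)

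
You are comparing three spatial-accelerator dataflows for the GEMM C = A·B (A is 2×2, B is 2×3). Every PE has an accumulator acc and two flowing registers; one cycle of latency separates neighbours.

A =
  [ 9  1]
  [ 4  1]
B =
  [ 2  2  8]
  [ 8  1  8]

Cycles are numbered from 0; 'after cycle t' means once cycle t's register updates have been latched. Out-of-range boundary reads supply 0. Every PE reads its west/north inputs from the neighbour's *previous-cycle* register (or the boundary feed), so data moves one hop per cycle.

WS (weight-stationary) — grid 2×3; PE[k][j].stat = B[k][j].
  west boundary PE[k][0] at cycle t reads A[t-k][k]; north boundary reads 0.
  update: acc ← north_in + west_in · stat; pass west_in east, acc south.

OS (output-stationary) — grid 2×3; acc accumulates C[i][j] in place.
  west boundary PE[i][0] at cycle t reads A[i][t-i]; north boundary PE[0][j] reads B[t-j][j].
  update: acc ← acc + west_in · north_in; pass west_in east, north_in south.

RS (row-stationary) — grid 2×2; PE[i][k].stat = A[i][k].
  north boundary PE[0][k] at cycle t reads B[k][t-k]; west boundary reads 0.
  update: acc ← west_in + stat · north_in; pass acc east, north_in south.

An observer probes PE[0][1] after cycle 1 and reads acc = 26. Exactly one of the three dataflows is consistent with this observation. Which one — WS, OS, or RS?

dataflow = RS

Under WS (2×3), PE[0][1]:
  c0 r0c1: 0 / 0 / 0
  c1 r0c1: 18 / 9 / 18
Under OS (2×3), PE[0][1]:
  c0 r0c1: 0 / 0 / 0
  c1 r0c1: 18 / 9 / 2
Under RS (2×2), PE[0][1]:
  c0 r0c1: 0 / 0 / 0
  c1 r0c1: 26 / 26 / 8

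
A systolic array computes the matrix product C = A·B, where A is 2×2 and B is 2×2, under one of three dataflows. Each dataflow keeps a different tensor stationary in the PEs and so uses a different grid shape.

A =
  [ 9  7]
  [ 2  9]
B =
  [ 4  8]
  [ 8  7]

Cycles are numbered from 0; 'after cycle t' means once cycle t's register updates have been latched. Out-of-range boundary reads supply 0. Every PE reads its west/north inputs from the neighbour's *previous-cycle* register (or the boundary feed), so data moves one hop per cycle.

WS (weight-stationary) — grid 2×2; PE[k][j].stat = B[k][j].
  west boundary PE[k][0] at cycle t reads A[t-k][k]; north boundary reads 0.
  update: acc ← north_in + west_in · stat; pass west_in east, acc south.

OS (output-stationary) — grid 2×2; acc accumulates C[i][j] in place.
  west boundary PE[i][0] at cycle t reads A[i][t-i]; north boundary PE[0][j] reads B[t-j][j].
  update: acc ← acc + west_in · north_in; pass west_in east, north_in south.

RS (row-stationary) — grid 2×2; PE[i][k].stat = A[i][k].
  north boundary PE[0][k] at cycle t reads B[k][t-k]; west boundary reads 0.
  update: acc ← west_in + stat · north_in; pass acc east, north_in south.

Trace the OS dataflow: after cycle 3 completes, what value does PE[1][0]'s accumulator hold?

PE[1][0].acc = 80

OS (2×2). Following PE[1][0] plus its west/north inputs:
  c0 r0c0: 36 / 9 / 4
  c0 r1c0: 0 / 0 / 0
  c1 r0c0: 92 / 7 / 8
  c1 r1c0: 8 / 2 / 4
  c2 r0c0: 92 / 0 / 0
  c2 r1c0: 80 / 9 / 8
  c3 r0c0: 92 / 0 / 0
  c3 r1c0: 80 / 0 / 0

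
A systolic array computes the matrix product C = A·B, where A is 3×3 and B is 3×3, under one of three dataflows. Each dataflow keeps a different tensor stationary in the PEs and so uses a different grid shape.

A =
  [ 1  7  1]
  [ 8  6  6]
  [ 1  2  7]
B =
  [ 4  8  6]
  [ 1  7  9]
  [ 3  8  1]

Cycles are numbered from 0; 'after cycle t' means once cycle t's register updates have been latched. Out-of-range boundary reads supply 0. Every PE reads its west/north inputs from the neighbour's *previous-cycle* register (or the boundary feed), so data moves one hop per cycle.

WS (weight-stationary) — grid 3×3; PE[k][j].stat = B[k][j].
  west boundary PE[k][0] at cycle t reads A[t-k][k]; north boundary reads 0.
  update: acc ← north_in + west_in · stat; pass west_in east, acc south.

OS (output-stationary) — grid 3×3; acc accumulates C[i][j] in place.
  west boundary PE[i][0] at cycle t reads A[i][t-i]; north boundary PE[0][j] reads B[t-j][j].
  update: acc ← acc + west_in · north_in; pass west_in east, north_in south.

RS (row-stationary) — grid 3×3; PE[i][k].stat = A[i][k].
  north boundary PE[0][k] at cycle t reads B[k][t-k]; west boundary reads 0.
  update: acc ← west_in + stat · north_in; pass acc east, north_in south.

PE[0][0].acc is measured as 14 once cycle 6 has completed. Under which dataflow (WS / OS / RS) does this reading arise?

dataflow = OS

WS (3×3 grid), PE[0][0]:
  after 0 — PE[0][0] acc=4, pass-E 1, pass-S 4
  after 1 — PE[0][0] acc=32, pass-E 8, pass-S 32
  after 2 — PE[0][0] acc=4, pass-E 1, pass-S 4
  after 3 — PE[0][0] acc=0, pass-E 0, pass-S 0
  after 4 — PE[0][0] acc=0, pass-E 0, pass-S 0
  after 5 — PE[0][0] acc=0, pass-E 0, pass-S 0
  after 6 — PE[0][0] acc=0, pass-E 0, pass-S 0
OS (3×3 grid), PE[0][0]:
  after 0 — PE[0][0] acc=4, pass-E 1, pass-S 4
  after 1 — PE[0][0] acc=11, pass-E 7, pass-S 1
  after 2 — PE[0][0] acc=14, pass-E 1, pass-S 3
  after 3 — PE[0][0] acc=14, pass-E 0, pass-S 0
  after 4 — PE[0][0] acc=14, pass-E 0, pass-S 0
  after 5 — PE[0][0] acc=14, pass-E 0, pass-S 0
  after 6 — PE[0][0] acc=14, pass-E 0, pass-S 0
RS (3×3 grid), PE[0][0]:
  after 0 — PE[0][0] acc=4, pass-E 4, pass-S 4
  after 1 — PE[0][0] acc=8, pass-E 8, pass-S 8
  after 2 — PE[0][0] acc=6, pass-E 6, pass-S 6
  after 3 — PE[0][0] acc=0, pass-E 0, pass-S 0
  after 4 — PE[0][0] acc=0, pass-E 0, pass-S 0
  after 5 — PE[0][0] acc=0, pass-E 0, pass-S 0
  after 6 — PE[0][0] acc=0, pass-E 0, pass-S 0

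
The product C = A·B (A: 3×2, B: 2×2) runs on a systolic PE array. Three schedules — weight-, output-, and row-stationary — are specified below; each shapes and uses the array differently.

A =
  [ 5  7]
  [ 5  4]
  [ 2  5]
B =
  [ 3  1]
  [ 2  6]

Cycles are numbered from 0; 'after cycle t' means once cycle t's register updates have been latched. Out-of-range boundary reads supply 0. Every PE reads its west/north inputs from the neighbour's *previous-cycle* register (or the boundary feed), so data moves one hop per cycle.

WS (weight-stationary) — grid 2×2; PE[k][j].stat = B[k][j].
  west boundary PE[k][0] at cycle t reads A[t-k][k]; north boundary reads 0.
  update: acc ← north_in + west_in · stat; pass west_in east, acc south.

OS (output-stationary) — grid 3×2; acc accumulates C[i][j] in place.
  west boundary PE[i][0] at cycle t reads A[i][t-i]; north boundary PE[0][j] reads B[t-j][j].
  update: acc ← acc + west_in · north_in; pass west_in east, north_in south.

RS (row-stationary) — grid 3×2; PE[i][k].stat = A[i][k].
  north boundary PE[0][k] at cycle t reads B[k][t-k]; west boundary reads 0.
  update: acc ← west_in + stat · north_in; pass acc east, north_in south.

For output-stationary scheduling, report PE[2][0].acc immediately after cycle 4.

OS (3×2). Following PE[2][0] plus its west/north inputs:
  after 0 — PE[1][0] acc=0, pass-E 0, pass-S 0
  after 0 — PE[2][0] acc=0, pass-E 0, pass-S 0
  after 1 — PE[1][0] acc=15, pass-E 5, pass-S 3
  after 1 — PE[2][0] acc=0, pass-E 0, pass-S 0
  after 2 — PE[1][0] acc=23, pass-E 4, pass-S 2
  after 2 — PE[2][0] acc=6, pass-E 2, pass-S 3
  after 3 — PE[1][0] acc=23, pass-E 0, pass-S 0
  after 3 — PE[2][0] acc=16, pass-E 5, pass-S 2
  after 4 — PE[1][0] acc=23, pass-E 0, pass-S 0
  after 4 — PE[2][0] acc=16, pass-E 0, pass-S 0

PE[2][0].acc = 16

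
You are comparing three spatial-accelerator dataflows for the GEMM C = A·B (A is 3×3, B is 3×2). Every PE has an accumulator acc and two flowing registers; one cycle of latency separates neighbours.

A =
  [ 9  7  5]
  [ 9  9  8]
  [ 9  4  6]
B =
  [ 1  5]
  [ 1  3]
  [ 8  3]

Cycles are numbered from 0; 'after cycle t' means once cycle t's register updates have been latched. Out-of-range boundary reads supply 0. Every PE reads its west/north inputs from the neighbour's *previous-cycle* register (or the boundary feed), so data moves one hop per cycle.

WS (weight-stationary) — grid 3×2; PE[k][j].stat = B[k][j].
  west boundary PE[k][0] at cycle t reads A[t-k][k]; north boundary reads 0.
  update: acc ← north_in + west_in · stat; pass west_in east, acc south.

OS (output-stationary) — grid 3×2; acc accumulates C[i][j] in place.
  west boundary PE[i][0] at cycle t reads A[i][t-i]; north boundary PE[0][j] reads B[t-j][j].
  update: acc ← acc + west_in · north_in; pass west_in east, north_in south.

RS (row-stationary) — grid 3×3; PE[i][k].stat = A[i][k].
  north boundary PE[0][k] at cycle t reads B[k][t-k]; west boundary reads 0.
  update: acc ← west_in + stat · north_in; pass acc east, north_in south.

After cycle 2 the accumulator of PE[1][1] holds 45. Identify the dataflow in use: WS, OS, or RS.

dataflow = OS

Under WS (3×2), PE[1][1]:
  [0] (1,1) acc=0 (h:0 v:0)
  [1] (1,1) acc=0 (h:0 v:0)
  [2] (1,1) acc=66 (h:7 v:66)
Under OS (3×2), PE[1][1]:
  [0] (1,1) acc=0 (h:0 v:0)
  [1] (1,1) acc=0 (h:0 v:0)
  [2] (1,1) acc=45 (h:9 v:5)
Under RS (3×3), PE[1][1]:
  [0] (1,1) acc=0 (h:0 v:0)
  [1] (1,1) acc=0 (h:0 v:0)
  [2] (1,1) acc=18 (h:18 v:1)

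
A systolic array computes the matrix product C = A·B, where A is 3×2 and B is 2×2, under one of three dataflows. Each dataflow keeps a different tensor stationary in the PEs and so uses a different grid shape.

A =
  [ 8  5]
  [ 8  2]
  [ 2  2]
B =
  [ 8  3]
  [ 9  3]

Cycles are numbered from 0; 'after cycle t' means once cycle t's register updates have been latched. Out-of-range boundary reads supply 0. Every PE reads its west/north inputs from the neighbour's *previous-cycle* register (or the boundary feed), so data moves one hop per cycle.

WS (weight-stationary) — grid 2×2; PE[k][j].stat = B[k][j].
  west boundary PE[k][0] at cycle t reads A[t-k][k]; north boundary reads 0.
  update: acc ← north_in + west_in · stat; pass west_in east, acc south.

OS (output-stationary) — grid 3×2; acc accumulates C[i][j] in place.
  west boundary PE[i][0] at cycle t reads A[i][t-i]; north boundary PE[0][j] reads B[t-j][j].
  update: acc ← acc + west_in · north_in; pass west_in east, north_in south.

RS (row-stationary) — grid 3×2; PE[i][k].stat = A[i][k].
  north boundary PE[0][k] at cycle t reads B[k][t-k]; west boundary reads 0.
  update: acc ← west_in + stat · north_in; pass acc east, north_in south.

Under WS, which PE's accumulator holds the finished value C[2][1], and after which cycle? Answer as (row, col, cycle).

(row, col, cycle) = (1, 1, 4)

WS — PE[1][1] is where C[2][1] collects:
  cycle 0: PE[1][1] → acc 0, east 0, south 0
  cycle 1: PE[1][1] → acc 0, east 0, south 0
  cycle 2: PE[1][1] → acc 39, east 5, south 39
  cycle 3: PE[1][1] → acc 30, east 2, south 30
  cycle 4: PE[1][1] → acc 12, east 2, south 12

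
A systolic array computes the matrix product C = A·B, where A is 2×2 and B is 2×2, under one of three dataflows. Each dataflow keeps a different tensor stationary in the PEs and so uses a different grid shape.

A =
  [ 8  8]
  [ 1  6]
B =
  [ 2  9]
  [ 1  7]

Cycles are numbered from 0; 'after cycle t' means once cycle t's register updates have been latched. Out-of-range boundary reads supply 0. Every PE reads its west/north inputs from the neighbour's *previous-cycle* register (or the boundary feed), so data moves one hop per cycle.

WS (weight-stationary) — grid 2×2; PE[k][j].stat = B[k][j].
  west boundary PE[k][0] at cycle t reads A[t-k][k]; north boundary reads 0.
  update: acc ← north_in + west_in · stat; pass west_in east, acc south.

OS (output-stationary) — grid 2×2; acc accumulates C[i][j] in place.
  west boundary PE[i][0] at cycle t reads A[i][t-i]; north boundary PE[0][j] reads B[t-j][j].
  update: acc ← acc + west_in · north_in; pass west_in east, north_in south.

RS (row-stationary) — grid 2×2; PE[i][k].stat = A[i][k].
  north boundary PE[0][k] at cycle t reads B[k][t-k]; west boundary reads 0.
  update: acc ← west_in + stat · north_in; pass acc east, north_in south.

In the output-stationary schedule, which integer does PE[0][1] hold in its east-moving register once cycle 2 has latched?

OS on a 2×2 grid — tracing PE[0][1] and its feeders:
  cycle 0: PE[0][0] → acc 16, east 8, south 2
  cycle 0: PE[0][1] → acc 0, east 0, south 0
  cycle 1: PE[0][0] → acc 24, east 8, south 1
  cycle 1: PE[0][1] → acc 72, east 8, south 9
  cycle 2: PE[0][0] → acc 24, east 0, south 0
  cycle 2: PE[0][1] → acc 128, east 8, south 7

register = 8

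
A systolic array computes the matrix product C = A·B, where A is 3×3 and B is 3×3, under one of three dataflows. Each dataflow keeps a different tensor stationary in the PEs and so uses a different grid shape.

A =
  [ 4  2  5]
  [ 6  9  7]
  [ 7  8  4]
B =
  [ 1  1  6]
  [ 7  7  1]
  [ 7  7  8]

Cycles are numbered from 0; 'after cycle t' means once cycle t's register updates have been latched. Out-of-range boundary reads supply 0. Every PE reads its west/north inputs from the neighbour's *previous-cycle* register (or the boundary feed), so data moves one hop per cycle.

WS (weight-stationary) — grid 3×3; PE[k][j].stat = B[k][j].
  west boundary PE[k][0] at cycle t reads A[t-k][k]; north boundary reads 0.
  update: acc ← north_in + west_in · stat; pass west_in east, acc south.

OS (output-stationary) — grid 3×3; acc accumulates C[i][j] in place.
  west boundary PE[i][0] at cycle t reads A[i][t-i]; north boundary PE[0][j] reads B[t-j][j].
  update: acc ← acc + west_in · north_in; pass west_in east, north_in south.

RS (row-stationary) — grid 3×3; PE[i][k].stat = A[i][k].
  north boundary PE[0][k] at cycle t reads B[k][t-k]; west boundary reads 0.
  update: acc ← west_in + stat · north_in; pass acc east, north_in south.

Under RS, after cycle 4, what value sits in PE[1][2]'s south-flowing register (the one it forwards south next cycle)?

register = 7

RS on a 3×3 grid — tracing PE[1][2] and its feeders:
  @0  [0,2]  acc 0  |  →0  ↓0
  @0  [1,1]  acc 0  |  →0  ↓0
  @0  [1,2]  acc 0  |  →0  ↓0
  @1  [0,2]  acc 0  |  →0  ↓0
  @1  [1,1]  acc 0  |  →0  ↓0
  @1  [1,2]  acc 0  |  →0  ↓0
  @2  [0,2]  acc 53  |  →53  ↓7
  @2  [1,1]  acc 69  |  →69  ↓7
  @2  [1,2]  acc 0  |  →0  ↓0
  @3  [0,2]  acc 53  |  →53  ↓7
  @3  [1,1]  acc 69  |  →69  ↓7
  @3  [1,2]  acc 118  |  →118  ↓7
  @4  [0,2]  acc 66  |  →66  ↓8
  @4  [1,1]  acc 45  |  →45  ↓1
  @4  [1,2]  acc 118  |  →118  ↓7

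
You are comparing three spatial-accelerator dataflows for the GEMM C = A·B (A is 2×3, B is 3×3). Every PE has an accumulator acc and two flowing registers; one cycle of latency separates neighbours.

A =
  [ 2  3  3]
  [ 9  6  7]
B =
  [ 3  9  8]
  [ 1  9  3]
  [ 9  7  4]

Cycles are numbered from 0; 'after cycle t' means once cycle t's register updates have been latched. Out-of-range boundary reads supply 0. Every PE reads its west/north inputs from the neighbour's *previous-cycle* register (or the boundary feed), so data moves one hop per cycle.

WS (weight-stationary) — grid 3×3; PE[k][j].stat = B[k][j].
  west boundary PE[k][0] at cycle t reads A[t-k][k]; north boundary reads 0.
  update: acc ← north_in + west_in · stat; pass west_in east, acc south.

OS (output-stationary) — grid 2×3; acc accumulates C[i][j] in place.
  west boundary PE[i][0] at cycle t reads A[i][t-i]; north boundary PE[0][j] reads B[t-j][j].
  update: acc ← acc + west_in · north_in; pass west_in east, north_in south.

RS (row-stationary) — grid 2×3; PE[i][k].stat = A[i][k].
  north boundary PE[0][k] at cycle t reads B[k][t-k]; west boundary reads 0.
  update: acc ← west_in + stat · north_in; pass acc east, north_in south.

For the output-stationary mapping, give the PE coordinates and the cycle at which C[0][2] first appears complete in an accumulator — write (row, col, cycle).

OS: C[0][2] accumulates in PE[0][2]:
  cycle 0: PE[0][2] → acc 0, east 0, south 0
  cycle 1: PE[0][2] → acc 0, east 0, south 0
  cycle 2: PE[0][2] → acc 16, east 2, south 8
  cycle 3: PE[0][2] → acc 25, east 3, south 3
  cycle 4: PE[0][2] → acc 37, east 3, south 4

(row, col, cycle) = (0, 2, 4)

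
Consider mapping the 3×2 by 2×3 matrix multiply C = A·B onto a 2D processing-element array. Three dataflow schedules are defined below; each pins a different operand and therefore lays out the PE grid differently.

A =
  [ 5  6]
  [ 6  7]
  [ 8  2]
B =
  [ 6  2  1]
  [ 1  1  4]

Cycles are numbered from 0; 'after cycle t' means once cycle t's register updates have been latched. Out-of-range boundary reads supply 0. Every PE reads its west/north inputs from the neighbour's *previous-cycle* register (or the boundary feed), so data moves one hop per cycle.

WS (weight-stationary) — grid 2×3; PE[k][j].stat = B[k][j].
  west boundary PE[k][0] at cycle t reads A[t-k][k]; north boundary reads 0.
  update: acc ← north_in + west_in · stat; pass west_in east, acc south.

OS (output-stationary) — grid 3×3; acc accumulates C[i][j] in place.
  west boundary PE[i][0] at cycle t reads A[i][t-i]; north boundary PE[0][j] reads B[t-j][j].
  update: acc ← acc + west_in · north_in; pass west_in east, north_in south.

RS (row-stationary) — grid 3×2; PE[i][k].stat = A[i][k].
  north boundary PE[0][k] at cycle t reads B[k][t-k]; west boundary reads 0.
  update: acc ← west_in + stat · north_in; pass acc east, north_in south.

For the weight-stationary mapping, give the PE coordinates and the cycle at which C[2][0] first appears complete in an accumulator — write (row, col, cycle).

WS — PE[1][0] is where C[2][0] collects:
  after 0 — PE[1][0] acc=0, pass-E 0, pass-S 0
  after 1 — PE[1][0] acc=36, pass-E 6, pass-S 36
  after 2 — PE[1][0] acc=43, pass-E 7, pass-S 43
  after 3 — PE[1][0] acc=50, pass-E 2, pass-S 50

(row, col, cycle) = (1, 0, 3)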